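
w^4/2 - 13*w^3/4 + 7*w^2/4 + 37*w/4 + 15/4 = (w/2 + 1/2)*(w - 5)*(w - 3)*(w + 1/2)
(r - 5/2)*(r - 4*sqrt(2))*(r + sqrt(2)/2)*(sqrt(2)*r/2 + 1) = sqrt(2)*r^4/2 - 5*r^3/2 - 5*sqrt(2)*r^3/4 - 11*sqrt(2)*r^2/2 + 25*r^2/4 - 4*r + 55*sqrt(2)*r/4 + 10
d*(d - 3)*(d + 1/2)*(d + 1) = d^4 - 3*d^3/2 - 4*d^2 - 3*d/2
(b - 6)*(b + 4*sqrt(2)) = b^2 - 6*b + 4*sqrt(2)*b - 24*sqrt(2)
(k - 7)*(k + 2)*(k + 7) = k^3 + 2*k^2 - 49*k - 98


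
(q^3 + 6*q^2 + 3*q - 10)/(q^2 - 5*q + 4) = (q^2 + 7*q + 10)/(q - 4)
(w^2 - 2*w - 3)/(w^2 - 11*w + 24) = (w + 1)/(w - 8)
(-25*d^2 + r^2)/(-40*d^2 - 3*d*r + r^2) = (-5*d + r)/(-8*d + r)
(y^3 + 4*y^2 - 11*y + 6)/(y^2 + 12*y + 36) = (y^2 - 2*y + 1)/(y + 6)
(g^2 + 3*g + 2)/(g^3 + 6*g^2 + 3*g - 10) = (g + 1)/(g^2 + 4*g - 5)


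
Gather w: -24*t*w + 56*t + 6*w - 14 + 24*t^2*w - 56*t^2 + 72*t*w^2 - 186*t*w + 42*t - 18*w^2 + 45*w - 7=-56*t^2 + 98*t + w^2*(72*t - 18) + w*(24*t^2 - 210*t + 51) - 21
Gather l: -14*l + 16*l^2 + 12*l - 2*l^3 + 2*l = -2*l^3 + 16*l^2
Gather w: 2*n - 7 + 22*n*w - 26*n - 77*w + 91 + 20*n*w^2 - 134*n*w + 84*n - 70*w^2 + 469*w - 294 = 60*n + w^2*(20*n - 70) + w*(392 - 112*n) - 210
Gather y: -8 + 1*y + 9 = y + 1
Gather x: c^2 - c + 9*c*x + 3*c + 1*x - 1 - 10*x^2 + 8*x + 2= c^2 + 2*c - 10*x^2 + x*(9*c + 9) + 1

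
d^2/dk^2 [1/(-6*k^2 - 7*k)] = 2*(6*k*(6*k + 7) - (12*k + 7)^2)/(k^3*(6*k + 7)^3)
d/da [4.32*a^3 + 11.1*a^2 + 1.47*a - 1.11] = 12.96*a^2 + 22.2*a + 1.47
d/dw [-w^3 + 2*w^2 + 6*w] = -3*w^2 + 4*w + 6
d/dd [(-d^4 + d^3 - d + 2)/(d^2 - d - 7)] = ((2*d - 1)*(d^4 - d^3 + d - 2) + (-d^2 + d + 7)*(4*d^3 - 3*d^2 + 1))/(-d^2 + d + 7)^2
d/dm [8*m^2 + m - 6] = 16*m + 1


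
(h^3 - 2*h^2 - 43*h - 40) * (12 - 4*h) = -4*h^4 + 20*h^3 + 148*h^2 - 356*h - 480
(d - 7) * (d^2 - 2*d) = d^3 - 9*d^2 + 14*d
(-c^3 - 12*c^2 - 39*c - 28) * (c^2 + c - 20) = -c^5 - 13*c^4 - 31*c^3 + 173*c^2 + 752*c + 560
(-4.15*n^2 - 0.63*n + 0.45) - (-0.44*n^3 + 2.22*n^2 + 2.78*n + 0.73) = 0.44*n^3 - 6.37*n^2 - 3.41*n - 0.28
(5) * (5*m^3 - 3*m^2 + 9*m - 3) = 25*m^3 - 15*m^2 + 45*m - 15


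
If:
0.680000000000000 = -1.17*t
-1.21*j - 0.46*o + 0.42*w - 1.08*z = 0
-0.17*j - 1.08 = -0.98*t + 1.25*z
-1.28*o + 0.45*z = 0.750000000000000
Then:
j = -7.35294117647059*z - 9.70336852689794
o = 0.3515625*z - 0.5859375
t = -0.58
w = -18.22700017507*z - 28.5966837322536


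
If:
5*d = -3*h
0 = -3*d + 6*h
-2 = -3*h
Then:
No Solution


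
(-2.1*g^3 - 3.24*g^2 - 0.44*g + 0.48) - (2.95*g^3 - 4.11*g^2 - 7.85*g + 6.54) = -5.05*g^3 + 0.87*g^2 + 7.41*g - 6.06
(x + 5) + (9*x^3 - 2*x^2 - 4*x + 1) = 9*x^3 - 2*x^2 - 3*x + 6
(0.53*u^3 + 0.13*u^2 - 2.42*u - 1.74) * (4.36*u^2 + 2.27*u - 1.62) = 2.3108*u^5 + 1.7699*u^4 - 11.1147*u^3 - 13.2904*u^2 - 0.0293999999999999*u + 2.8188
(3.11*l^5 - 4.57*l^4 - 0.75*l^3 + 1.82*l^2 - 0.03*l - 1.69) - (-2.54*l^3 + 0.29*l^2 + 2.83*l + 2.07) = 3.11*l^5 - 4.57*l^4 + 1.79*l^3 + 1.53*l^2 - 2.86*l - 3.76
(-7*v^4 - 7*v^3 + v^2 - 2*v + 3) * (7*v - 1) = -49*v^5 - 42*v^4 + 14*v^3 - 15*v^2 + 23*v - 3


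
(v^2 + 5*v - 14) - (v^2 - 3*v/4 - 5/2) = 23*v/4 - 23/2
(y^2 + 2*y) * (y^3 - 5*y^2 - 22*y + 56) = y^5 - 3*y^4 - 32*y^3 + 12*y^2 + 112*y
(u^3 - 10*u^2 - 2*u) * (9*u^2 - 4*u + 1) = 9*u^5 - 94*u^4 + 23*u^3 - 2*u^2 - 2*u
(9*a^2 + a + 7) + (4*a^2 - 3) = 13*a^2 + a + 4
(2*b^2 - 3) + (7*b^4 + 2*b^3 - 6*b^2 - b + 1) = 7*b^4 + 2*b^3 - 4*b^2 - b - 2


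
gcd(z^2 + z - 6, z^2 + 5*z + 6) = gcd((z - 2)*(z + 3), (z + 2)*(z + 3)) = z + 3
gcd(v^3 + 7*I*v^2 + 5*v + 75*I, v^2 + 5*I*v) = v + 5*I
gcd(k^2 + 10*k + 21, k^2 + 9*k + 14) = k + 7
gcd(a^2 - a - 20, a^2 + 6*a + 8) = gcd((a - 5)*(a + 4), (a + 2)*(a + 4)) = a + 4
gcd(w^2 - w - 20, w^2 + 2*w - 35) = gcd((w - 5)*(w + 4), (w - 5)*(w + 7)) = w - 5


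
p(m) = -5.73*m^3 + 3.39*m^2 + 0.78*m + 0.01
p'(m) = -17.19*m^2 + 6.78*m + 0.78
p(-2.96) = 176.01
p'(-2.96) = -169.90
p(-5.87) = 1271.20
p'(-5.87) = -631.33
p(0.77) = 0.00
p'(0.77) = -4.19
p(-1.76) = 40.38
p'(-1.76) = -64.40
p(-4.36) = 535.96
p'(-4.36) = -355.56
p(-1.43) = 22.58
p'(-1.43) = -44.07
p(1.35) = -6.86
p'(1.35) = -21.40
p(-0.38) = 0.52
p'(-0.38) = -4.28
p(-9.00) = 4444.75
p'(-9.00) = -1452.63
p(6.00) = -1110.95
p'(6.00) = -577.38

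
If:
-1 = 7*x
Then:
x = -1/7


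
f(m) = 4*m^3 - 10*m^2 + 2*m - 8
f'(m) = 12*m^2 - 20*m + 2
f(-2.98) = -208.62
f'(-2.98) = 168.16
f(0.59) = -9.48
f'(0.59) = -5.62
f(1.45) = -13.93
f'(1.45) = -1.77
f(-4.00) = -432.00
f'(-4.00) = 274.00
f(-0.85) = -19.38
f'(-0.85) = 27.67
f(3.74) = 68.86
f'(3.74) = 95.05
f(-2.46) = -132.98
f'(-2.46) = 123.82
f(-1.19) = -31.28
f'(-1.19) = 42.79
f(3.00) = 16.00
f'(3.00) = 50.00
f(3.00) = 16.00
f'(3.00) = 50.00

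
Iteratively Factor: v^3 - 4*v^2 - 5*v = (v - 5)*(v^2 + v) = (v - 5)*(v + 1)*(v)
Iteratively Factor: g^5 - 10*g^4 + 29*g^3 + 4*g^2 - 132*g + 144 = (g - 2)*(g^4 - 8*g^3 + 13*g^2 + 30*g - 72) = (g - 3)*(g - 2)*(g^3 - 5*g^2 - 2*g + 24) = (g - 3)*(g - 2)*(g + 2)*(g^2 - 7*g + 12) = (g - 3)^2*(g - 2)*(g + 2)*(g - 4)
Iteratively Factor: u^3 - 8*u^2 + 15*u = (u - 3)*(u^2 - 5*u) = (u - 5)*(u - 3)*(u)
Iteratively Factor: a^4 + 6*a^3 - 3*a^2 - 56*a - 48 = (a + 4)*(a^3 + 2*a^2 - 11*a - 12) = (a + 4)^2*(a^2 - 2*a - 3) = (a + 1)*(a + 4)^2*(a - 3)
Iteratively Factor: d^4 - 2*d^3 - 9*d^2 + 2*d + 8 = (d + 2)*(d^3 - 4*d^2 - d + 4) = (d - 1)*(d + 2)*(d^2 - 3*d - 4) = (d - 1)*(d + 1)*(d + 2)*(d - 4)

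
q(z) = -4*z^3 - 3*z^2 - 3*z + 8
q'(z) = -12*z^2 - 6*z - 3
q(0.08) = 7.74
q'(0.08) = -3.56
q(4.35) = -391.07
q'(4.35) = -256.17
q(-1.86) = 28.94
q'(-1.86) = -33.36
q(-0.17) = 8.44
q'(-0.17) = -2.33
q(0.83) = 1.16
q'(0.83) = -16.25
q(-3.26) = 124.48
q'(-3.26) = -110.97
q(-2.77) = 78.31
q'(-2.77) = -78.45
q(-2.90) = 89.03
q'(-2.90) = -86.52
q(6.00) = -982.00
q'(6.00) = -471.00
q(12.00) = -7372.00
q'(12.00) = -1803.00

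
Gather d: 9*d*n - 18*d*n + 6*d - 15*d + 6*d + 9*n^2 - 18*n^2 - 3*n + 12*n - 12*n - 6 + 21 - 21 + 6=d*(-9*n - 3) - 9*n^2 - 3*n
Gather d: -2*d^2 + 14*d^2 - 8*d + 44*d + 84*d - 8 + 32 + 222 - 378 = 12*d^2 + 120*d - 132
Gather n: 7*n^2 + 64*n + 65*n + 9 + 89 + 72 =7*n^2 + 129*n + 170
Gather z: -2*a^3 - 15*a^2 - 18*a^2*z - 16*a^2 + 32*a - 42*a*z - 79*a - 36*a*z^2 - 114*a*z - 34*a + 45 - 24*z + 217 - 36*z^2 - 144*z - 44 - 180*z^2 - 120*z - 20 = -2*a^3 - 31*a^2 - 81*a + z^2*(-36*a - 216) + z*(-18*a^2 - 156*a - 288) + 198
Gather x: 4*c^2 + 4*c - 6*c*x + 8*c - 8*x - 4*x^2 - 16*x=4*c^2 + 12*c - 4*x^2 + x*(-6*c - 24)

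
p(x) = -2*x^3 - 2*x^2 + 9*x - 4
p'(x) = -6*x^2 - 4*x + 9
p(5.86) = -422.40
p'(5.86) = -220.48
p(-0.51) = -8.84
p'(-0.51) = 9.48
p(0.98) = 1.02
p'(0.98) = -0.68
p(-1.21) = -14.28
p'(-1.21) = 5.06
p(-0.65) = -10.15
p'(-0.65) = 9.06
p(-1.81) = -14.98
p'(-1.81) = -3.42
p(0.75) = 0.78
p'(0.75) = 2.62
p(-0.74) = -10.94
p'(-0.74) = 8.67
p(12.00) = -3640.00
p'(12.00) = -903.00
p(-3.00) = 5.00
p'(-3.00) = -33.00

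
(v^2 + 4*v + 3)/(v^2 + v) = (v + 3)/v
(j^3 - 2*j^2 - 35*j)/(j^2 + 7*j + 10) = j*(j - 7)/(j + 2)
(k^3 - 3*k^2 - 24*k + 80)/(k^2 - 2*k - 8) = (k^2 + k - 20)/(k + 2)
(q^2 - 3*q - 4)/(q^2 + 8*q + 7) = (q - 4)/(q + 7)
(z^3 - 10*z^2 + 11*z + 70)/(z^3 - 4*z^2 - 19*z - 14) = (z - 5)/(z + 1)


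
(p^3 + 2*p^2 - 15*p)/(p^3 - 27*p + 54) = p*(p + 5)/(p^2 + 3*p - 18)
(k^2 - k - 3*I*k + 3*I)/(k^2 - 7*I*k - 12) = (k - 1)/(k - 4*I)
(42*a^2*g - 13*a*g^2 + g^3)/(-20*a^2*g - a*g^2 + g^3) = (-42*a^2 + 13*a*g - g^2)/(20*a^2 + a*g - g^2)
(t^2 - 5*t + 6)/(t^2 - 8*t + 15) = (t - 2)/(t - 5)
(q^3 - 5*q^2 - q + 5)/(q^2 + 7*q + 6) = (q^2 - 6*q + 5)/(q + 6)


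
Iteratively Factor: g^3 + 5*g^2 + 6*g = (g + 2)*(g^2 + 3*g) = g*(g + 2)*(g + 3)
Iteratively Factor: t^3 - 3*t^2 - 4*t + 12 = (t + 2)*(t^2 - 5*t + 6) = (t - 2)*(t + 2)*(t - 3)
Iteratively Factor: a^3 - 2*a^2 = (a)*(a^2 - 2*a) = a^2*(a - 2)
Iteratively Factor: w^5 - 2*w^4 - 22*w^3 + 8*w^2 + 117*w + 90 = (w - 5)*(w^4 + 3*w^3 - 7*w^2 - 27*w - 18) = (w - 5)*(w + 1)*(w^3 + 2*w^2 - 9*w - 18) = (w - 5)*(w + 1)*(w + 2)*(w^2 - 9) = (w - 5)*(w - 3)*(w + 1)*(w + 2)*(w + 3)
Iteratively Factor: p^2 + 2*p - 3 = (p - 1)*(p + 3)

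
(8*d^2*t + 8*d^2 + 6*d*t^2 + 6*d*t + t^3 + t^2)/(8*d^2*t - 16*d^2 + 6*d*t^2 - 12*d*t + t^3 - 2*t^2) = (t + 1)/(t - 2)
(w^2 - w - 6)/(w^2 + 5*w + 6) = (w - 3)/(w + 3)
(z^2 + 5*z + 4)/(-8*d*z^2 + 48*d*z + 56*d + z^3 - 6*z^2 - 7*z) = (z + 4)/(-8*d*z + 56*d + z^2 - 7*z)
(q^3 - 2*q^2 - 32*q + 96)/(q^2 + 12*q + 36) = (q^2 - 8*q + 16)/(q + 6)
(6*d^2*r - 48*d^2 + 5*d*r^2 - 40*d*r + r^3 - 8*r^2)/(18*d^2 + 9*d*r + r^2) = (2*d*r - 16*d + r^2 - 8*r)/(6*d + r)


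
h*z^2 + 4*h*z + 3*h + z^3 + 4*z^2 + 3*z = (h + z)*(z + 1)*(z + 3)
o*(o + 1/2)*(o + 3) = o^3 + 7*o^2/2 + 3*o/2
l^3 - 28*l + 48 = (l - 4)*(l - 2)*(l + 6)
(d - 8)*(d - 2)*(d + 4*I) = d^3 - 10*d^2 + 4*I*d^2 + 16*d - 40*I*d + 64*I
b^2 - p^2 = (b - p)*(b + p)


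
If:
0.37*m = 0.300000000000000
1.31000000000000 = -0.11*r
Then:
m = 0.81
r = -11.91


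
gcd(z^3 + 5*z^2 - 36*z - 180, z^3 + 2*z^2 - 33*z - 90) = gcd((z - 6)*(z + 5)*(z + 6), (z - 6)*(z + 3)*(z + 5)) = z^2 - z - 30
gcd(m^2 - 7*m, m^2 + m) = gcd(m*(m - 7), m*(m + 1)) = m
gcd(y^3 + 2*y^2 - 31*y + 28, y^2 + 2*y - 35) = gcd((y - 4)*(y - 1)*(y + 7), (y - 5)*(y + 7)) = y + 7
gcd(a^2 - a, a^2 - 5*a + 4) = a - 1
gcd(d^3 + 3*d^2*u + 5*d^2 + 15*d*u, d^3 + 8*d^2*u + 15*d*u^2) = d^2 + 3*d*u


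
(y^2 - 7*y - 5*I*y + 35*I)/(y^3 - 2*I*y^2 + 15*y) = (y - 7)/(y*(y + 3*I))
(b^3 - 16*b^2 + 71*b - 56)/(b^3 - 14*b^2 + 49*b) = (b^2 - 9*b + 8)/(b*(b - 7))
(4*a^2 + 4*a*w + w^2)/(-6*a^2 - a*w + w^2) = (2*a + w)/(-3*a + w)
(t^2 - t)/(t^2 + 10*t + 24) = t*(t - 1)/(t^2 + 10*t + 24)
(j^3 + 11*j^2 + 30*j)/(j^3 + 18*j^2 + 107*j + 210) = j/(j + 7)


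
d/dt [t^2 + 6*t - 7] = 2*t + 6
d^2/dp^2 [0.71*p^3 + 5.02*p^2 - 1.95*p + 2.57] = 4.26*p + 10.04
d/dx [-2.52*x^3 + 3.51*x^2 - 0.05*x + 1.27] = -7.56*x^2 + 7.02*x - 0.05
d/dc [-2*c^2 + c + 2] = 1 - 4*c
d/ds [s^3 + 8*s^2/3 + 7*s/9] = 3*s^2 + 16*s/3 + 7/9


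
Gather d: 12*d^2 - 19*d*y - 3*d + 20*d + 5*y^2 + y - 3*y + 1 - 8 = 12*d^2 + d*(17 - 19*y) + 5*y^2 - 2*y - 7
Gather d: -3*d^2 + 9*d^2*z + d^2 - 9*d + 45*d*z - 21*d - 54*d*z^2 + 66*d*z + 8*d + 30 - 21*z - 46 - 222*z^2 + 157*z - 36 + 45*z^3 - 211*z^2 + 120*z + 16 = d^2*(9*z - 2) + d*(-54*z^2 + 111*z - 22) + 45*z^3 - 433*z^2 + 256*z - 36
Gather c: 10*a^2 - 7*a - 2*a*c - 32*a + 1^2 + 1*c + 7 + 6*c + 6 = 10*a^2 - 39*a + c*(7 - 2*a) + 14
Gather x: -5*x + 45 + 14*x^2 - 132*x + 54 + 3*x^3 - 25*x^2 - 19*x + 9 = 3*x^3 - 11*x^2 - 156*x + 108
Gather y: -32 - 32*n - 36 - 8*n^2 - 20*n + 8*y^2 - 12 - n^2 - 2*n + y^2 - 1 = -9*n^2 - 54*n + 9*y^2 - 81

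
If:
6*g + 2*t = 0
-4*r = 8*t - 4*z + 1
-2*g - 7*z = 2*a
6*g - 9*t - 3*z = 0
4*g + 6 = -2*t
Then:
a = -237/2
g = 3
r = 203/4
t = -9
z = 33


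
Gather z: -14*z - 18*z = -32*z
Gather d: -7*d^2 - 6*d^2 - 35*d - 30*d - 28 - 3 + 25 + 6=-13*d^2 - 65*d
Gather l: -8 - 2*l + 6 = -2*l - 2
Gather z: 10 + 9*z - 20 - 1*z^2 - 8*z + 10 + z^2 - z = 0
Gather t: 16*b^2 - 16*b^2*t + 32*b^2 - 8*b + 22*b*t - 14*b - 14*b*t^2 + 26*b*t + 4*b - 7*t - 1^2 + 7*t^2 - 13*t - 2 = 48*b^2 - 18*b + t^2*(7 - 14*b) + t*(-16*b^2 + 48*b - 20) - 3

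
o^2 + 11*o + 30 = (o + 5)*(o + 6)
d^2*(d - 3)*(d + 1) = d^4 - 2*d^3 - 3*d^2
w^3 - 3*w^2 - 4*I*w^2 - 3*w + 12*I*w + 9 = (w - 3)*(w - 3*I)*(w - I)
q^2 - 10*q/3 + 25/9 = (q - 5/3)^2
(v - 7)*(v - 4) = v^2 - 11*v + 28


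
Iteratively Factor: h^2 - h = (h)*(h - 1)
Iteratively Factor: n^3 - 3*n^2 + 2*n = (n - 1)*(n^2 - 2*n) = n*(n - 1)*(n - 2)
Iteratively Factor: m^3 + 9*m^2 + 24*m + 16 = (m + 1)*(m^2 + 8*m + 16) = (m + 1)*(m + 4)*(m + 4)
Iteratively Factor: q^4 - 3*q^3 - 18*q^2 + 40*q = (q + 4)*(q^3 - 7*q^2 + 10*q) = q*(q + 4)*(q^2 - 7*q + 10) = q*(q - 2)*(q + 4)*(q - 5)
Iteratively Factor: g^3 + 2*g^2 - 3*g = (g - 1)*(g^2 + 3*g) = g*(g - 1)*(g + 3)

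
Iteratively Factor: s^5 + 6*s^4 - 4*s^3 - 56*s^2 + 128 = (s - 2)*(s^4 + 8*s^3 + 12*s^2 - 32*s - 64) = (s - 2)*(s + 2)*(s^3 + 6*s^2 - 32) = (s - 2)*(s + 2)*(s + 4)*(s^2 + 2*s - 8) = (s - 2)^2*(s + 2)*(s + 4)*(s + 4)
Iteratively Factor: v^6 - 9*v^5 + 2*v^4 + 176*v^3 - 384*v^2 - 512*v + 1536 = (v - 4)*(v^5 - 5*v^4 - 18*v^3 + 104*v^2 + 32*v - 384) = (v - 4)^2*(v^4 - v^3 - 22*v^2 + 16*v + 96) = (v - 4)^3*(v^3 + 3*v^2 - 10*v - 24) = (v - 4)^3*(v + 2)*(v^2 + v - 12) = (v - 4)^3*(v - 3)*(v + 2)*(v + 4)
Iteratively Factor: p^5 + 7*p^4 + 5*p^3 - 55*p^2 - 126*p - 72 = (p + 3)*(p^4 + 4*p^3 - 7*p^2 - 34*p - 24) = (p + 3)*(p + 4)*(p^3 - 7*p - 6) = (p - 3)*(p + 3)*(p + 4)*(p^2 + 3*p + 2) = (p - 3)*(p + 1)*(p + 3)*(p + 4)*(p + 2)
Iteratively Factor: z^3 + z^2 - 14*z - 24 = (z + 2)*(z^2 - z - 12) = (z - 4)*(z + 2)*(z + 3)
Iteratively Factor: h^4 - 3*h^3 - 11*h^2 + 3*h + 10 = (h - 1)*(h^3 - 2*h^2 - 13*h - 10) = (h - 5)*(h - 1)*(h^2 + 3*h + 2) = (h - 5)*(h - 1)*(h + 1)*(h + 2)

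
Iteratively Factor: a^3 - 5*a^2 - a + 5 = (a + 1)*(a^2 - 6*a + 5) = (a - 5)*(a + 1)*(a - 1)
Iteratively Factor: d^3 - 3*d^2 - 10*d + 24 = (d + 3)*(d^2 - 6*d + 8) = (d - 2)*(d + 3)*(d - 4)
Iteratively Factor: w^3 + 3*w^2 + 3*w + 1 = (w + 1)*(w^2 + 2*w + 1) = (w + 1)^2*(w + 1)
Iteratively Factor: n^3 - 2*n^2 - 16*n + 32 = (n - 2)*(n^2 - 16) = (n - 2)*(n + 4)*(n - 4)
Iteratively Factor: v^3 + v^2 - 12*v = (v - 3)*(v^2 + 4*v) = v*(v - 3)*(v + 4)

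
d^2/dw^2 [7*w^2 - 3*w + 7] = 14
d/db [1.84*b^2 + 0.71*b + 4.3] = 3.68*b + 0.71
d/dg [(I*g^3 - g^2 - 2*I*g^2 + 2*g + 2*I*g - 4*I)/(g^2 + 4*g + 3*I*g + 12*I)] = (I*g^4 + g^3*(-6 + 8*I) + g^2*(-36 - 13*I) + g*(48 - 16*I) - 36 + 40*I)/(g^4 + g^3*(8 + 6*I) + g^2*(7 + 48*I) + g*(-72 + 96*I) - 144)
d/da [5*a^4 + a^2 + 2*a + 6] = 20*a^3 + 2*a + 2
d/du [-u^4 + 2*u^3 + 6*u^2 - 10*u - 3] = -4*u^3 + 6*u^2 + 12*u - 10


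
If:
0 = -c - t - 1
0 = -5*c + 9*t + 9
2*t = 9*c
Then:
No Solution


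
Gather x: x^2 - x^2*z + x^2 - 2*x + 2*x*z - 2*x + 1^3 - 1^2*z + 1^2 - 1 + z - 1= x^2*(2 - z) + x*(2*z - 4)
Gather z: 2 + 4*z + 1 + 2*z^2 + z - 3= 2*z^2 + 5*z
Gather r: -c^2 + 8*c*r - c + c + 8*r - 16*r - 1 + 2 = -c^2 + r*(8*c - 8) + 1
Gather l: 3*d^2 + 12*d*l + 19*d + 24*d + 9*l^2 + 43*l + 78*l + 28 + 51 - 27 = 3*d^2 + 43*d + 9*l^2 + l*(12*d + 121) + 52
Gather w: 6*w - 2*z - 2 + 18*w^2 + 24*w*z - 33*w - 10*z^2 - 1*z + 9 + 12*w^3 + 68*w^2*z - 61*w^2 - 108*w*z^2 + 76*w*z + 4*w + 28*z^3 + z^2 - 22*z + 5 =12*w^3 + w^2*(68*z - 43) + w*(-108*z^2 + 100*z - 23) + 28*z^3 - 9*z^2 - 25*z + 12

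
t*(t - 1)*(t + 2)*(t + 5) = t^4 + 6*t^3 + 3*t^2 - 10*t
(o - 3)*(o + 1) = o^2 - 2*o - 3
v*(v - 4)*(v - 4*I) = v^3 - 4*v^2 - 4*I*v^2 + 16*I*v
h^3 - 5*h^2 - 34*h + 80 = (h - 8)*(h - 2)*(h + 5)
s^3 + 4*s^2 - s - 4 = (s - 1)*(s + 1)*(s + 4)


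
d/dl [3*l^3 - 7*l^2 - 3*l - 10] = 9*l^2 - 14*l - 3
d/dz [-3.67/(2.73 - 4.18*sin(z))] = -15.3406*cos(z)/(4.18*sin(z) - 2.73)^2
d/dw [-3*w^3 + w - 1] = 1 - 9*w^2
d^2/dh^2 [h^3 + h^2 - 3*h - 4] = 6*h + 2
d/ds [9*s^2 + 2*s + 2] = 18*s + 2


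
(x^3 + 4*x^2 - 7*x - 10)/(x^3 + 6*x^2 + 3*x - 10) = (x^2 - x - 2)/(x^2 + x - 2)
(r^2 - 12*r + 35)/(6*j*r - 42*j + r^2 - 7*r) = (r - 5)/(6*j + r)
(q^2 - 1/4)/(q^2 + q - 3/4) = (2*q + 1)/(2*q + 3)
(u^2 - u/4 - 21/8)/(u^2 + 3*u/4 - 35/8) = (2*u + 3)/(2*u + 5)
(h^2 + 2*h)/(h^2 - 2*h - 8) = h/(h - 4)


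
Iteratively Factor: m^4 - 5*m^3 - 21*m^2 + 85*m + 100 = (m - 5)*(m^3 - 21*m - 20) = (m - 5)*(m + 4)*(m^2 - 4*m - 5) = (m - 5)*(m + 1)*(m + 4)*(m - 5)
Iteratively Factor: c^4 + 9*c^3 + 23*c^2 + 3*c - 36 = (c - 1)*(c^3 + 10*c^2 + 33*c + 36) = (c - 1)*(c + 4)*(c^2 + 6*c + 9) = (c - 1)*(c + 3)*(c + 4)*(c + 3)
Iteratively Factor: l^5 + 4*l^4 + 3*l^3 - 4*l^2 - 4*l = (l + 2)*(l^4 + 2*l^3 - l^2 - 2*l) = (l + 1)*(l + 2)*(l^3 + l^2 - 2*l) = (l - 1)*(l + 1)*(l + 2)*(l^2 + 2*l) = l*(l - 1)*(l + 1)*(l + 2)*(l + 2)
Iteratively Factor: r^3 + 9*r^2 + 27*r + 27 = (r + 3)*(r^2 + 6*r + 9) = (r + 3)^2*(r + 3)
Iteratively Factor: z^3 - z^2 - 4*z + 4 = (z - 1)*(z^2 - 4) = (z - 1)*(z + 2)*(z - 2)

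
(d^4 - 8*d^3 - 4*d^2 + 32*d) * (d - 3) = d^5 - 11*d^4 + 20*d^3 + 44*d^2 - 96*d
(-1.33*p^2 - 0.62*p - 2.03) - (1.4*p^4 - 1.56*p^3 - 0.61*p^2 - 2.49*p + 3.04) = -1.4*p^4 + 1.56*p^3 - 0.72*p^2 + 1.87*p - 5.07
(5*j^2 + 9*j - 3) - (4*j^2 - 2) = j^2 + 9*j - 1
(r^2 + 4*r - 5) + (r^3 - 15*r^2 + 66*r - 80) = r^3 - 14*r^2 + 70*r - 85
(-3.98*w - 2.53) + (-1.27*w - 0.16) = -5.25*w - 2.69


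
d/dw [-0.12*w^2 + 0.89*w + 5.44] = 0.89 - 0.24*w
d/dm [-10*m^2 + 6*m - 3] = 6 - 20*m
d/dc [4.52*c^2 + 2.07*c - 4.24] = 9.04*c + 2.07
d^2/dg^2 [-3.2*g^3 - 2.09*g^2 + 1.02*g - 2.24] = -19.2*g - 4.18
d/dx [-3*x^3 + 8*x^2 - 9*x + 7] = -9*x^2 + 16*x - 9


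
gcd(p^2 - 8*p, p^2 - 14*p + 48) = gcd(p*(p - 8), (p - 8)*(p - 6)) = p - 8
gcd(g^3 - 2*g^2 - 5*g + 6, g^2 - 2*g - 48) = 1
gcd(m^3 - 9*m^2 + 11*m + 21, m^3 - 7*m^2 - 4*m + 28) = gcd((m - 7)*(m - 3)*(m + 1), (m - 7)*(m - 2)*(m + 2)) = m - 7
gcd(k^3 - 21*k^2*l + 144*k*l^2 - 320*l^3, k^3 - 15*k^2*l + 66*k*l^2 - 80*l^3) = k^2 - 13*k*l + 40*l^2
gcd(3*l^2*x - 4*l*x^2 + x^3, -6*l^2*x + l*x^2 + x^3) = x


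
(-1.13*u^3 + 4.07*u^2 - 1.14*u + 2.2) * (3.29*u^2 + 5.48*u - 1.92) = -3.7177*u^5 + 7.1979*u^4 + 20.7226*u^3 - 6.8236*u^2 + 14.2448*u - 4.224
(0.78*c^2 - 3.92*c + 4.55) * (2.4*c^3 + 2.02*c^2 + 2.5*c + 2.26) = 1.872*c^5 - 7.8324*c^4 + 4.9516*c^3 + 1.1538*c^2 + 2.5158*c + 10.283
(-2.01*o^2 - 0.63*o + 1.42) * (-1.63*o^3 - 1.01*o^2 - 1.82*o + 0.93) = 3.2763*o^5 + 3.057*o^4 + 1.9799*o^3 - 2.1569*o^2 - 3.1703*o + 1.3206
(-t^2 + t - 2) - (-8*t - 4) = -t^2 + 9*t + 2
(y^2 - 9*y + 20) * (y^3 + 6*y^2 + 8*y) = y^5 - 3*y^4 - 26*y^3 + 48*y^2 + 160*y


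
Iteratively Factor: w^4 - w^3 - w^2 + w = (w - 1)*(w^3 - w) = w*(w - 1)*(w^2 - 1) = w*(w - 1)*(w + 1)*(w - 1)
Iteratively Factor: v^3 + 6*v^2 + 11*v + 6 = (v + 1)*(v^2 + 5*v + 6) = (v + 1)*(v + 3)*(v + 2)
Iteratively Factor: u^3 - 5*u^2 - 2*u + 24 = (u - 3)*(u^2 - 2*u - 8) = (u - 3)*(u + 2)*(u - 4)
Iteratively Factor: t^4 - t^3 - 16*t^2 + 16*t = (t + 4)*(t^3 - 5*t^2 + 4*t) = t*(t + 4)*(t^2 - 5*t + 4) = t*(t - 1)*(t + 4)*(t - 4)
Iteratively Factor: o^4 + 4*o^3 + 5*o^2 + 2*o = (o + 1)*(o^3 + 3*o^2 + 2*o) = o*(o + 1)*(o^2 + 3*o + 2) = o*(o + 1)*(o + 2)*(o + 1)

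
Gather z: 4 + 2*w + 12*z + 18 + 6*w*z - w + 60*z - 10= w + z*(6*w + 72) + 12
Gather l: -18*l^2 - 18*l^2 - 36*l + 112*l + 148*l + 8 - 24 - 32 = -36*l^2 + 224*l - 48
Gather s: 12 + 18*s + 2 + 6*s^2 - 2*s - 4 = 6*s^2 + 16*s + 10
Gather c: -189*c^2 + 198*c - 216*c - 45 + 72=-189*c^2 - 18*c + 27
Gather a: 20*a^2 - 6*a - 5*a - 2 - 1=20*a^2 - 11*a - 3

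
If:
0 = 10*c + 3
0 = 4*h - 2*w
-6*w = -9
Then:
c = -3/10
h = 3/4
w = 3/2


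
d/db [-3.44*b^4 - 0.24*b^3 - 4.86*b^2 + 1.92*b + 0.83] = -13.76*b^3 - 0.72*b^2 - 9.72*b + 1.92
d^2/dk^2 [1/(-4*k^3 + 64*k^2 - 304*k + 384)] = ((3*k - 16)*(k^3 - 16*k^2 + 76*k - 96) - (3*k^2 - 32*k + 76)^2)/(2*(k^3 - 16*k^2 + 76*k - 96)^3)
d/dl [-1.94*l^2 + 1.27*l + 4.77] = 1.27 - 3.88*l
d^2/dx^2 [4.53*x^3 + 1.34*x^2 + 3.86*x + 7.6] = 27.18*x + 2.68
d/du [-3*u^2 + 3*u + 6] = 3 - 6*u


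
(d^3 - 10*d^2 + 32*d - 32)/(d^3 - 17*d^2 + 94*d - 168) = (d^2 - 6*d + 8)/(d^2 - 13*d + 42)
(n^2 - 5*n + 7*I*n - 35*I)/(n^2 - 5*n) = (n + 7*I)/n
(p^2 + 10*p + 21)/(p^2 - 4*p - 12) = (p^2 + 10*p + 21)/(p^2 - 4*p - 12)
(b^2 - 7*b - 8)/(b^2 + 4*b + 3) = (b - 8)/(b + 3)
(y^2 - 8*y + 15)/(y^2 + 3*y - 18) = (y - 5)/(y + 6)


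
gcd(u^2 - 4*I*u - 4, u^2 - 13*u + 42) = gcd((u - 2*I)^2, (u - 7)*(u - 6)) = 1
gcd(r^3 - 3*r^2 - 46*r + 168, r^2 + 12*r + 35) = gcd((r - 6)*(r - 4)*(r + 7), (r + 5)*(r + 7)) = r + 7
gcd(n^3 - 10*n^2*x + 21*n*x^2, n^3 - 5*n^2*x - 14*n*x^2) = -n^2 + 7*n*x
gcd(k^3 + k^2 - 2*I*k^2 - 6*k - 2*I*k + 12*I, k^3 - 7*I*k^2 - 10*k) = k - 2*I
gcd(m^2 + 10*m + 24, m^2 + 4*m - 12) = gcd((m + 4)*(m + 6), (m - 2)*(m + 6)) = m + 6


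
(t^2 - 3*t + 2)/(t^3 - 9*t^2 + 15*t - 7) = (t - 2)/(t^2 - 8*t + 7)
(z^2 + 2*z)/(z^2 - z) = (z + 2)/(z - 1)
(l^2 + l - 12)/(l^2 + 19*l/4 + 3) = 4*(l - 3)/(4*l + 3)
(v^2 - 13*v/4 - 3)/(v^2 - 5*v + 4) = (v + 3/4)/(v - 1)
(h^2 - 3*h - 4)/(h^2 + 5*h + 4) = (h - 4)/(h + 4)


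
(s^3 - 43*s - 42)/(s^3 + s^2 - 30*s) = (s^2 - 6*s - 7)/(s*(s - 5))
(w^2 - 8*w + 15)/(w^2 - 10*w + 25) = (w - 3)/(w - 5)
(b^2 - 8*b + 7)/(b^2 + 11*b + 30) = (b^2 - 8*b + 7)/(b^2 + 11*b + 30)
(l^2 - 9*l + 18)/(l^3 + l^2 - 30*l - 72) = (l - 3)/(l^2 + 7*l + 12)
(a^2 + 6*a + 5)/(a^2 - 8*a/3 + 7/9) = 9*(a^2 + 6*a + 5)/(9*a^2 - 24*a + 7)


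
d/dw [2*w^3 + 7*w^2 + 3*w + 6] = 6*w^2 + 14*w + 3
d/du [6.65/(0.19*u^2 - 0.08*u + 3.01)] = (0.532 - 2.527*u)/(0.19*u^2 - 0.08*u + 3.01)^2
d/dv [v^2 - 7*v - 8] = 2*v - 7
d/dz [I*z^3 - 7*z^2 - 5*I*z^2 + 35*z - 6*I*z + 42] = 3*I*z^2 - 14*z - 10*I*z + 35 - 6*I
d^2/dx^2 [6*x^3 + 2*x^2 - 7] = 36*x + 4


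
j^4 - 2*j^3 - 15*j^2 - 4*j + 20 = (j - 5)*(j - 1)*(j + 2)^2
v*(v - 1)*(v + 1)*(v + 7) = v^4 + 7*v^3 - v^2 - 7*v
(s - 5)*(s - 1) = s^2 - 6*s + 5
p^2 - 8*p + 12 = (p - 6)*(p - 2)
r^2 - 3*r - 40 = (r - 8)*(r + 5)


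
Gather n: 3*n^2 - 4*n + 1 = 3*n^2 - 4*n + 1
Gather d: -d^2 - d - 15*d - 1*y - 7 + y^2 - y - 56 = -d^2 - 16*d + y^2 - 2*y - 63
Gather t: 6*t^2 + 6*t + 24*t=6*t^2 + 30*t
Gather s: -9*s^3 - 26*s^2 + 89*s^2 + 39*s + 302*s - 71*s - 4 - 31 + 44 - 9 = -9*s^3 + 63*s^2 + 270*s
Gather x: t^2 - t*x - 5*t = t^2 - t*x - 5*t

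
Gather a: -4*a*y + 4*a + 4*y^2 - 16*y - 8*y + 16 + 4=a*(4 - 4*y) + 4*y^2 - 24*y + 20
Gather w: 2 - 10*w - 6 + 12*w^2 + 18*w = 12*w^2 + 8*w - 4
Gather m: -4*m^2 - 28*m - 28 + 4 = -4*m^2 - 28*m - 24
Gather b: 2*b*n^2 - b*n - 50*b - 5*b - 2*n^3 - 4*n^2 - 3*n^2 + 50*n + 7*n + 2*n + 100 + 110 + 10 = b*(2*n^2 - n - 55) - 2*n^3 - 7*n^2 + 59*n + 220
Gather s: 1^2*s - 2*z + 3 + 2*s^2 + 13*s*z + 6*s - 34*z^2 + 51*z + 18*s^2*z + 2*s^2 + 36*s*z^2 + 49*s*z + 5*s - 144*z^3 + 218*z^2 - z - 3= s^2*(18*z + 4) + s*(36*z^2 + 62*z + 12) - 144*z^3 + 184*z^2 + 48*z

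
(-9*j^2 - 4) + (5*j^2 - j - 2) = -4*j^2 - j - 6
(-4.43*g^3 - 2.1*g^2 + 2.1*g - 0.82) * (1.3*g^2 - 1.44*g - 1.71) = -5.759*g^5 + 3.6492*g^4 + 13.3293*g^3 - 0.499*g^2 - 2.4102*g + 1.4022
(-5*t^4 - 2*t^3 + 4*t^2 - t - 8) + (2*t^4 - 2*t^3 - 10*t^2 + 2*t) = -3*t^4 - 4*t^3 - 6*t^2 + t - 8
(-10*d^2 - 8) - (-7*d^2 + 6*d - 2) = -3*d^2 - 6*d - 6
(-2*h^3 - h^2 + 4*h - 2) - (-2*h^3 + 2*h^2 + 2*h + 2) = -3*h^2 + 2*h - 4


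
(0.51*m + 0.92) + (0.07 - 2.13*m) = 0.99 - 1.62*m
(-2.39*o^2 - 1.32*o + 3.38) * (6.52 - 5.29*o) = 12.6431*o^3 - 8.6*o^2 - 26.4866*o + 22.0376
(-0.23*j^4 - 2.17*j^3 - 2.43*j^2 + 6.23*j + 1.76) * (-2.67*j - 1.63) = 0.6141*j^5 + 6.1688*j^4 + 10.0252*j^3 - 12.6732*j^2 - 14.8541*j - 2.8688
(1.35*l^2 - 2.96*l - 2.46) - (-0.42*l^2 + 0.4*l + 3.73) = 1.77*l^2 - 3.36*l - 6.19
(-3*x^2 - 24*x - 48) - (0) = -3*x^2 - 24*x - 48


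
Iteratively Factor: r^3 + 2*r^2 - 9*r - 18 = (r + 2)*(r^2 - 9) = (r + 2)*(r + 3)*(r - 3)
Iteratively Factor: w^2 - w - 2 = (w + 1)*(w - 2)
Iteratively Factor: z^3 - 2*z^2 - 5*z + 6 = (z - 1)*(z^2 - z - 6) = (z - 1)*(z + 2)*(z - 3)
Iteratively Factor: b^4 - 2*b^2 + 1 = (b - 1)*(b^3 + b^2 - b - 1) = (b - 1)*(b + 1)*(b^2 - 1) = (b - 1)*(b + 1)^2*(b - 1)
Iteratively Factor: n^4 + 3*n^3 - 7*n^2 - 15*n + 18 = (n - 2)*(n^3 + 5*n^2 + 3*n - 9) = (n - 2)*(n + 3)*(n^2 + 2*n - 3) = (n - 2)*(n - 1)*(n + 3)*(n + 3)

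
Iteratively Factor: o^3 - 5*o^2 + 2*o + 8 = (o - 2)*(o^2 - 3*o - 4) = (o - 2)*(o + 1)*(o - 4)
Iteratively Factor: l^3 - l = (l + 1)*(l^2 - l) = l*(l + 1)*(l - 1)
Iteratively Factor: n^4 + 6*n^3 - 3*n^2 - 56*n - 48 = (n + 4)*(n^3 + 2*n^2 - 11*n - 12) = (n + 4)^2*(n^2 - 2*n - 3) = (n - 3)*(n + 4)^2*(n + 1)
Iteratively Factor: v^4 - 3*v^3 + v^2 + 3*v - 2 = (v + 1)*(v^3 - 4*v^2 + 5*v - 2) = (v - 2)*(v + 1)*(v^2 - 2*v + 1) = (v - 2)*(v - 1)*(v + 1)*(v - 1)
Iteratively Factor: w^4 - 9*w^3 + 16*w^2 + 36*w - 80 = (w - 2)*(w^3 - 7*w^2 + 2*w + 40) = (w - 5)*(w - 2)*(w^2 - 2*w - 8) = (w - 5)*(w - 4)*(w - 2)*(w + 2)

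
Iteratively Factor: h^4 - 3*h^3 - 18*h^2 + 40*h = (h - 5)*(h^3 + 2*h^2 - 8*h) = (h - 5)*(h - 2)*(h^2 + 4*h) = (h - 5)*(h - 2)*(h + 4)*(h)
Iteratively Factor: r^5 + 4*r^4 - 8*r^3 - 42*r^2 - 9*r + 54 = (r - 3)*(r^4 + 7*r^3 + 13*r^2 - 3*r - 18) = (r - 3)*(r + 2)*(r^3 + 5*r^2 + 3*r - 9) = (r - 3)*(r + 2)*(r + 3)*(r^2 + 2*r - 3) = (r - 3)*(r + 2)*(r + 3)^2*(r - 1)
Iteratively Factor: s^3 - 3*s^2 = (s)*(s^2 - 3*s) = s^2*(s - 3)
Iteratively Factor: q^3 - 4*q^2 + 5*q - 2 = (q - 1)*(q^2 - 3*q + 2) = (q - 1)^2*(q - 2)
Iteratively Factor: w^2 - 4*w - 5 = (w + 1)*(w - 5)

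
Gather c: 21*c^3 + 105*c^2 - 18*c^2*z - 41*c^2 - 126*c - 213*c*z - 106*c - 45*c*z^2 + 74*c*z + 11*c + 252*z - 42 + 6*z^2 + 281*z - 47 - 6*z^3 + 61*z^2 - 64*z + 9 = 21*c^3 + c^2*(64 - 18*z) + c*(-45*z^2 - 139*z - 221) - 6*z^3 + 67*z^2 + 469*z - 80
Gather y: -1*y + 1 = 1 - y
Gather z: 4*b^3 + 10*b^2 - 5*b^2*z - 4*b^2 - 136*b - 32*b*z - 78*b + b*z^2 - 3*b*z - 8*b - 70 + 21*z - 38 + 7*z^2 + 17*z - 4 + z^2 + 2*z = 4*b^3 + 6*b^2 - 222*b + z^2*(b + 8) + z*(-5*b^2 - 35*b + 40) - 112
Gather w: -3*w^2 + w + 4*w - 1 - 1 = -3*w^2 + 5*w - 2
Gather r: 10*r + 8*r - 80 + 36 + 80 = 18*r + 36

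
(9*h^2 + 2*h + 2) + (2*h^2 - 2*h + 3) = 11*h^2 + 5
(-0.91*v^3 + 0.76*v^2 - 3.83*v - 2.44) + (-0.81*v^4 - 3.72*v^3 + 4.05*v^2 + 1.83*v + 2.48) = -0.81*v^4 - 4.63*v^3 + 4.81*v^2 - 2.0*v + 0.04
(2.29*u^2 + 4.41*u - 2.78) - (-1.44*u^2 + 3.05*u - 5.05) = 3.73*u^2 + 1.36*u + 2.27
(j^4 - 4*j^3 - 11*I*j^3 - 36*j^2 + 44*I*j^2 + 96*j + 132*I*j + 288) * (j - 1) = j^5 - 5*j^4 - 11*I*j^4 - 32*j^3 + 55*I*j^3 + 132*j^2 + 88*I*j^2 + 192*j - 132*I*j - 288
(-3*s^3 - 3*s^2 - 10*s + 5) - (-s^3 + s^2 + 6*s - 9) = -2*s^3 - 4*s^2 - 16*s + 14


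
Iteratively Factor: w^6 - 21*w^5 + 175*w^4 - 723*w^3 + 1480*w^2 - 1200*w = (w)*(w^5 - 21*w^4 + 175*w^3 - 723*w^2 + 1480*w - 1200) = w*(w - 5)*(w^4 - 16*w^3 + 95*w^2 - 248*w + 240) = w*(w - 5)*(w - 4)*(w^3 - 12*w^2 + 47*w - 60) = w*(w - 5)*(w - 4)^2*(w^2 - 8*w + 15) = w*(w - 5)^2*(w - 4)^2*(w - 3)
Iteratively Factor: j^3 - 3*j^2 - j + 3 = (j + 1)*(j^2 - 4*j + 3) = (j - 1)*(j + 1)*(j - 3)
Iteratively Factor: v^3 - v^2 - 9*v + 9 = (v + 3)*(v^2 - 4*v + 3) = (v - 1)*(v + 3)*(v - 3)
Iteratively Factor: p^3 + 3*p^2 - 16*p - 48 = (p - 4)*(p^2 + 7*p + 12) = (p - 4)*(p + 4)*(p + 3)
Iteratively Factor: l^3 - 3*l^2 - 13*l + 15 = (l + 3)*(l^2 - 6*l + 5) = (l - 5)*(l + 3)*(l - 1)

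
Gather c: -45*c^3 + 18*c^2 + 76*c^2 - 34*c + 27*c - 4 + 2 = -45*c^3 + 94*c^2 - 7*c - 2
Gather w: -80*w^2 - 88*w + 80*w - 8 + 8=-80*w^2 - 8*w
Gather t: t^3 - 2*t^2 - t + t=t^3 - 2*t^2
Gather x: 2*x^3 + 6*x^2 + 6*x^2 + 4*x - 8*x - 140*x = 2*x^3 + 12*x^2 - 144*x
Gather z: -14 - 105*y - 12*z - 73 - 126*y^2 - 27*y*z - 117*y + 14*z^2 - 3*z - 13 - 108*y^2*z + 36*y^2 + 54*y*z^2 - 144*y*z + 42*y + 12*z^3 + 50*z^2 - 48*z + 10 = -90*y^2 - 180*y + 12*z^3 + z^2*(54*y + 64) + z*(-108*y^2 - 171*y - 63) - 90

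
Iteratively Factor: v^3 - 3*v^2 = (v)*(v^2 - 3*v) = v*(v - 3)*(v)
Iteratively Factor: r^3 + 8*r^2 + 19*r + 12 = (r + 3)*(r^2 + 5*r + 4) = (r + 1)*(r + 3)*(r + 4)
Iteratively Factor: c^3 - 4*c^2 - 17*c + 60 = (c - 3)*(c^2 - c - 20) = (c - 3)*(c + 4)*(c - 5)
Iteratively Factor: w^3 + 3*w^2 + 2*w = (w + 1)*(w^2 + 2*w) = (w + 1)*(w + 2)*(w)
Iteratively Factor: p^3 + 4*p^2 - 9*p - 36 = (p - 3)*(p^2 + 7*p + 12) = (p - 3)*(p + 4)*(p + 3)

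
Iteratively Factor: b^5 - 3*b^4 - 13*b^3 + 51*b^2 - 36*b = (b - 3)*(b^4 - 13*b^2 + 12*b) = (b - 3)^2*(b^3 + 3*b^2 - 4*b) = (b - 3)^2*(b + 4)*(b^2 - b) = (b - 3)^2*(b - 1)*(b + 4)*(b)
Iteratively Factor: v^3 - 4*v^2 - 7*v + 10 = (v + 2)*(v^2 - 6*v + 5) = (v - 5)*(v + 2)*(v - 1)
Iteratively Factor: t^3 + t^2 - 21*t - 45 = (t + 3)*(t^2 - 2*t - 15) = (t - 5)*(t + 3)*(t + 3)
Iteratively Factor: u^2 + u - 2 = (u + 2)*(u - 1)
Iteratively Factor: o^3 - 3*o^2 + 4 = (o - 2)*(o^2 - o - 2) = (o - 2)*(o + 1)*(o - 2)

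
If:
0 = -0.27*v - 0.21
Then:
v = -0.78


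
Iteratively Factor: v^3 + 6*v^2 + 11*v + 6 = (v + 2)*(v^2 + 4*v + 3) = (v + 1)*(v + 2)*(v + 3)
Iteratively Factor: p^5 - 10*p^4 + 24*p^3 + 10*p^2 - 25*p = (p - 1)*(p^4 - 9*p^3 + 15*p^2 + 25*p) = p*(p - 1)*(p^3 - 9*p^2 + 15*p + 25) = p*(p - 1)*(p + 1)*(p^2 - 10*p + 25) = p*(p - 5)*(p - 1)*(p + 1)*(p - 5)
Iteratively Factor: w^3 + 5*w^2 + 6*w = (w + 2)*(w^2 + 3*w) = (w + 2)*(w + 3)*(w)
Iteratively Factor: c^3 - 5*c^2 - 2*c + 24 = (c - 3)*(c^2 - 2*c - 8) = (c - 3)*(c + 2)*(c - 4)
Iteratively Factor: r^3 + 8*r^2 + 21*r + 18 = (r + 2)*(r^2 + 6*r + 9) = (r + 2)*(r + 3)*(r + 3)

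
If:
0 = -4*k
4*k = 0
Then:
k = 0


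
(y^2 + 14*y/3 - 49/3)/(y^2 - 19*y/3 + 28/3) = (y + 7)/(y - 4)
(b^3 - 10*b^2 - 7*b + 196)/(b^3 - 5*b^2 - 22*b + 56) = (b - 7)/(b - 2)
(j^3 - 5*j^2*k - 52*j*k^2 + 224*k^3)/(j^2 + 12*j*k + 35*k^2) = (j^2 - 12*j*k + 32*k^2)/(j + 5*k)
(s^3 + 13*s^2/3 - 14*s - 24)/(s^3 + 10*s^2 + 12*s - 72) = (s^2 - 5*s/3 - 4)/(s^2 + 4*s - 12)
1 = 1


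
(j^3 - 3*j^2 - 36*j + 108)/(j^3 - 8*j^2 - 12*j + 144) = (j^2 + 3*j - 18)/(j^2 - 2*j - 24)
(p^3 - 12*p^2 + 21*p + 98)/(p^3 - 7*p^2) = 1 - 5/p - 14/p^2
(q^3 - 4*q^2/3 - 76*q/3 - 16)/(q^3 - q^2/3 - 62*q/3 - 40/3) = (q - 6)/(q - 5)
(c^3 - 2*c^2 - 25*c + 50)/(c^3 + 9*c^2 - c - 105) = (c^2 - 7*c + 10)/(c^2 + 4*c - 21)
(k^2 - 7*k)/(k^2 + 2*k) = (k - 7)/(k + 2)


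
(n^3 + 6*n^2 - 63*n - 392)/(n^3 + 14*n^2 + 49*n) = (n - 8)/n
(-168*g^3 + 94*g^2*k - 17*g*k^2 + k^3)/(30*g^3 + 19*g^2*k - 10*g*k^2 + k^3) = (-28*g^2 + 11*g*k - k^2)/(5*g^2 + 4*g*k - k^2)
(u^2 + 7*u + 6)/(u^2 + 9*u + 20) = (u^2 + 7*u + 6)/(u^2 + 9*u + 20)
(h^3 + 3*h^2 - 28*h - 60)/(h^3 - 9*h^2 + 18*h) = (h^3 + 3*h^2 - 28*h - 60)/(h*(h^2 - 9*h + 18))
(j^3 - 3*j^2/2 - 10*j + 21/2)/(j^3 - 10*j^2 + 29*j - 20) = (2*j^2 - j - 21)/(2*(j^2 - 9*j + 20))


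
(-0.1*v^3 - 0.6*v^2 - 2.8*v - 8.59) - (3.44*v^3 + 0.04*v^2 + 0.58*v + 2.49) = -3.54*v^3 - 0.64*v^2 - 3.38*v - 11.08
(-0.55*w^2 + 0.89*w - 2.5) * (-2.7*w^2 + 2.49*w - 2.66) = 1.485*w^4 - 3.7725*w^3 + 10.4291*w^2 - 8.5924*w + 6.65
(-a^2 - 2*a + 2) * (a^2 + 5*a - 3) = -a^4 - 7*a^3 - 5*a^2 + 16*a - 6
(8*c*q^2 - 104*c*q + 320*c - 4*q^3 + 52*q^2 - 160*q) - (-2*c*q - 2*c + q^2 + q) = 8*c*q^2 - 102*c*q + 322*c - 4*q^3 + 51*q^2 - 161*q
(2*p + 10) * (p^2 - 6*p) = 2*p^3 - 2*p^2 - 60*p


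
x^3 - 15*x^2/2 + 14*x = x*(x - 4)*(x - 7/2)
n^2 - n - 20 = (n - 5)*(n + 4)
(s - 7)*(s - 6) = s^2 - 13*s + 42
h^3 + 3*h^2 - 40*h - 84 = (h - 6)*(h + 2)*(h + 7)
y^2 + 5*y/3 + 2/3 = (y + 2/3)*(y + 1)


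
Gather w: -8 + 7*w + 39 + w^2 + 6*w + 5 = w^2 + 13*w + 36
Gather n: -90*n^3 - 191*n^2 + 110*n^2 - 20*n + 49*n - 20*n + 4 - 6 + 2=-90*n^3 - 81*n^2 + 9*n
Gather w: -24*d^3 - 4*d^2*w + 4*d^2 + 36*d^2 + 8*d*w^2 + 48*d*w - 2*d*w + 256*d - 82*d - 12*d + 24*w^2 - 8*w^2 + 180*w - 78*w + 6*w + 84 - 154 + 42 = -24*d^3 + 40*d^2 + 162*d + w^2*(8*d + 16) + w*(-4*d^2 + 46*d + 108) - 28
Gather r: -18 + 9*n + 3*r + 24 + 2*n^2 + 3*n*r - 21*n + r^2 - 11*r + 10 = 2*n^2 - 12*n + r^2 + r*(3*n - 8) + 16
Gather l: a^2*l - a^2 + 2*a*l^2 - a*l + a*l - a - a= a^2*l - a^2 + 2*a*l^2 - 2*a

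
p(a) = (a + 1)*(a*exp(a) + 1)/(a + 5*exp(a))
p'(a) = (a + 1)*(a*exp(a) + exp(a))/(a + 5*exp(a)) + (a + 1)*(a*exp(a) + 1)*(-5*exp(a) - 1)/(a + 5*exp(a))^2 + (a*exp(a) + 1)/(a + 5*exp(a))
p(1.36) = 0.71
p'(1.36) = 0.64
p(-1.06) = -0.06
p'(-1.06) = 1.17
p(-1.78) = 0.58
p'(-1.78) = 0.29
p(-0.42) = 0.15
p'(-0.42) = 0.11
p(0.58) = 0.34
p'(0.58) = 0.33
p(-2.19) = 0.55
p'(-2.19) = -0.03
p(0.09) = 0.22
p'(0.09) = 0.18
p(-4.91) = 0.77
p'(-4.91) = -0.06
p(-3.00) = 0.62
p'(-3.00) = -0.10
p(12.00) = 31.20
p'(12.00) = 5.00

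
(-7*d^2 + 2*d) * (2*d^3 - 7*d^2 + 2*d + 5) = -14*d^5 + 53*d^4 - 28*d^3 - 31*d^2 + 10*d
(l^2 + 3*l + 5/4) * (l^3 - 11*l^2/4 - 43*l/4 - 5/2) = l^5 + l^4/4 - 71*l^3/4 - 611*l^2/16 - 335*l/16 - 25/8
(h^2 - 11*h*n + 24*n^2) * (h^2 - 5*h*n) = h^4 - 16*h^3*n + 79*h^2*n^2 - 120*h*n^3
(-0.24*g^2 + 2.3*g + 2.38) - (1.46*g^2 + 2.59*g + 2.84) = -1.7*g^2 - 0.29*g - 0.46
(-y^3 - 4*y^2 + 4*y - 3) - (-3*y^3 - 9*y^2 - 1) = 2*y^3 + 5*y^2 + 4*y - 2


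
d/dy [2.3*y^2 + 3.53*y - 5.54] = 4.6*y + 3.53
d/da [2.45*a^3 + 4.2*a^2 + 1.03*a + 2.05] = 7.35*a^2 + 8.4*a + 1.03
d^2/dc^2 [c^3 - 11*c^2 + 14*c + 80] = 6*c - 22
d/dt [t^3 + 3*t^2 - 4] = 3*t*(t + 2)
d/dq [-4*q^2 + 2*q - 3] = 2 - 8*q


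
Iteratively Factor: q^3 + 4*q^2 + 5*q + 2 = (q + 1)*(q^2 + 3*q + 2) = (q + 1)^2*(q + 2)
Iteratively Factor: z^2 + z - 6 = (z - 2)*(z + 3)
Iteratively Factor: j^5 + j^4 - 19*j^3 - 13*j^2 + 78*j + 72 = (j + 2)*(j^4 - j^3 - 17*j^2 + 21*j + 36) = (j - 3)*(j + 2)*(j^3 + 2*j^2 - 11*j - 12) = (j - 3)*(j + 2)*(j + 4)*(j^2 - 2*j - 3) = (j - 3)*(j + 1)*(j + 2)*(j + 4)*(j - 3)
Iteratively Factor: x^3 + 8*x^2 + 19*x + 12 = (x + 1)*(x^2 + 7*x + 12) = (x + 1)*(x + 4)*(x + 3)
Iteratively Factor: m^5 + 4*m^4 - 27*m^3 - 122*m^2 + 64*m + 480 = (m - 5)*(m^4 + 9*m^3 + 18*m^2 - 32*m - 96) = (m - 5)*(m + 4)*(m^3 + 5*m^2 - 2*m - 24) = (m - 5)*(m - 2)*(m + 4)*(m^2 + 7*m + 12) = (m - 5)*(m - 2)*(m + 4)^2*(m + 3)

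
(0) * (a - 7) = 0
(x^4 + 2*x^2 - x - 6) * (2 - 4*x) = -4*x^5 + 2*x^4 - 8*x^3 + 8*x^2 + 22*x - 12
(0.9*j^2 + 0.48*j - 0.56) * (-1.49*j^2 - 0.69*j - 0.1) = -1.341*j^4 - 1.3362*j^3 + 0.4132*j^2 + 0.3384*j + 0.056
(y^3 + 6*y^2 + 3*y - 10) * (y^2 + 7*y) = y^5 + 13*y^4 + 45*y^3 + 11*y^2 - 70*y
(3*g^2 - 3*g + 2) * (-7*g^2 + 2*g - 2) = -21*g^4 + 27*g^3 - 26*g^2 + 10*g - 4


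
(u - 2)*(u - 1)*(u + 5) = u^3 + 2*u^2 - 13*u + 10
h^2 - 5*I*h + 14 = (h - 7*I)*(h + 2*I)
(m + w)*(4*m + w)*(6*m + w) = 24*m^3 + 34*m^2*w + 11*m*w^2 + w^3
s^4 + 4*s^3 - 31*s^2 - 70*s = s*(s - 5)*(s + 2)*(s + 7)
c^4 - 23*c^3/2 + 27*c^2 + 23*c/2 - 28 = (c - 8)*(c - 7/2)*(c - 1)*(c + 1)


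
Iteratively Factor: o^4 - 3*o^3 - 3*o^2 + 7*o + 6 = (o + 1)*(o^3 - 4*o^2 + o + 6) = (o - 3)*(o + 1)*(o^2 - o - 2) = (o - 3)*(o + 1)^2*(o - 2)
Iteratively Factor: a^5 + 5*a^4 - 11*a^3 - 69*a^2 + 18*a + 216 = (a + 4)*(a^4 + a^3 - 15*a^2 - 9*a + 54) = (a - 2)*(a + 4)*(a^3 + 3*a^2 - 9*a - 27) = (a - 2)*(a + 3)*(a + 4)*(a^2 - 9) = (a - 2)*(a + 3)^2*(a + 4)*(a - 3)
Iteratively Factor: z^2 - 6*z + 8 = (z - 2)*(z - 4)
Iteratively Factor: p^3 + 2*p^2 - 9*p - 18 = (p + 3)*(p^2 - p - 6) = (p + 2)*(p + 3)*(p - 3)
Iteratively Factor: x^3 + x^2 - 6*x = (x)*(x^2 + x - 6) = x*(x - 2)*(x + 3)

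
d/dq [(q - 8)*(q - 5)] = 2*q - 13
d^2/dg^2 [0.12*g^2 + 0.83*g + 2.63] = 0.240000000000000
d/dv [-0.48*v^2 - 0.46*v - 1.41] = -0.96*v - 0.46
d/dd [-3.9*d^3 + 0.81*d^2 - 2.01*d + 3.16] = -11.7*d^2 + 1.62*d - 2.01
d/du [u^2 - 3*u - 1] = 2*u - 3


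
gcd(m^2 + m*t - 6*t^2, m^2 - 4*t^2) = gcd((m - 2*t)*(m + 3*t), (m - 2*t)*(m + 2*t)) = -m + 2*t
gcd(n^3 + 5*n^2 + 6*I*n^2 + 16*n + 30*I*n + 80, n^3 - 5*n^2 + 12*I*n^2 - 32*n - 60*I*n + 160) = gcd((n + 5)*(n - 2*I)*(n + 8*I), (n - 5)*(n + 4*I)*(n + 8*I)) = n + 8*I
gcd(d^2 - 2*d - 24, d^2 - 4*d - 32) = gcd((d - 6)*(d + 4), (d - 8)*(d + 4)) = d + 4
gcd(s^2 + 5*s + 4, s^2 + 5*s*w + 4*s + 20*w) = s + 4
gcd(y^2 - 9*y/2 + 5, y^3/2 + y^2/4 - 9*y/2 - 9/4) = 1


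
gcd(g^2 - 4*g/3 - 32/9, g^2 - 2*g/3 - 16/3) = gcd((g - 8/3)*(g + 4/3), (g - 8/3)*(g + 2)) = g - 8/3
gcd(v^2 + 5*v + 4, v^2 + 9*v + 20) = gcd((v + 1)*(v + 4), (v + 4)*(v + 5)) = v + 4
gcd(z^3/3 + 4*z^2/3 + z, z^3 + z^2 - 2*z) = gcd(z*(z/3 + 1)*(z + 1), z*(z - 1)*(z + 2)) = z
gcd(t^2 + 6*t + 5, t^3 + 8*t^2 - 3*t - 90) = t + 5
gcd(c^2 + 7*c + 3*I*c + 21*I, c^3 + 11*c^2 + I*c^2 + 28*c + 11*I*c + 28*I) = c + 7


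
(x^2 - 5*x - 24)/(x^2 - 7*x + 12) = (x^2 - 5*x - 24)/(x^2 - 7*x + 12)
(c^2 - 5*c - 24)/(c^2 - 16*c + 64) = (c + 3)/(c - 8)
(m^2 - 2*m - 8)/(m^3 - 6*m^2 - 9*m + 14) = (m - 4)/(m^2 - 8*m + 7)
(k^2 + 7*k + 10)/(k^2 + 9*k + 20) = (k + 2)/(k + 4)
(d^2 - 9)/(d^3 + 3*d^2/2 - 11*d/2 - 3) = 2*(d - 3)/(2*d^2 - 3*d - 2)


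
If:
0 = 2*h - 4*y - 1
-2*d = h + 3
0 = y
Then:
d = -7/4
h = 1/2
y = 0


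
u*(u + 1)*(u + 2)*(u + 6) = u^4 + 9*u^3 + 20*u^2 + 12*u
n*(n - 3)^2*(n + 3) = n^4 - 3*n^3 - 9*n^2 + 27*n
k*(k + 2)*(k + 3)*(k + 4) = k^4 + 9*k^3 + 26*k^2 + 24*k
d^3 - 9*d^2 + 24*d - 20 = (d - 5)*(d - 2)^2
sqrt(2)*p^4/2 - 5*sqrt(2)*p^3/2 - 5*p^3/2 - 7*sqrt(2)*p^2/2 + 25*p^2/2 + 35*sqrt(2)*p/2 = p*(p - 5)*(p - 7*sqrt(2)/2)*(sqrt(2)*p/2 + 1)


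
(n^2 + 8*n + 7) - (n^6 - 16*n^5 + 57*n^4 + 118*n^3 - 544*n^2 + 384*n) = -n^6 + 16*n^5 - 57*n^4 - 118*n^3 + 545*n^2 - 376*n + 7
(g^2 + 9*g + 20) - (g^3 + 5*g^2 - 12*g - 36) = -g^3 - 4*g^2 + 21*g + 56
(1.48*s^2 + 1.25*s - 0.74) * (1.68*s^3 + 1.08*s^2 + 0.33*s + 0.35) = 2.4864*s^5 + 3.6984*s^4 + 0.5952*s^3 + 0.1313*s^2 + 0.1933*s - 0.259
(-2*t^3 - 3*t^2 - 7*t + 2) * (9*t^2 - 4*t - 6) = -18*t^5 - 19*t^4 - 39*t^3 + 64*t^2 + 34*t - 12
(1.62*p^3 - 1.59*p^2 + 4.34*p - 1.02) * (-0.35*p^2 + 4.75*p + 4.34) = -0.567*p^5 + 8.2515*p^4 - 2.0407*p^3 + 14.0714*p^2 + 13.9906*p - 4.4268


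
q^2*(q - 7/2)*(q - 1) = q^4 - 9*q^3/2 + 7*q^2/2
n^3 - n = n*(n - 1)*(n + 1)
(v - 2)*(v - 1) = v^2 - 3*v + 2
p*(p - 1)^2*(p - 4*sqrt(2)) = p^4 - 4*sqrt(2)*p^3 - 2*p^3 + p^2 + 8*sqrt(2)*p^2 - 4*sqrt(2)*p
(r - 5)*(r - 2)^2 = r^3 - 9*r^2 + 24*r - 20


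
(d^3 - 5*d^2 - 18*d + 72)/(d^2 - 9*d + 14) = (d^3 - 5*d^2 - 18*d + 72)/(d^2 - 9*d + 14)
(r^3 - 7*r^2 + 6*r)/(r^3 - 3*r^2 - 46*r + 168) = r*(r - 1)/(r^2 + 3*r - 28)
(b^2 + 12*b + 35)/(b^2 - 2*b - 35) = (b + 7)/(b - 7)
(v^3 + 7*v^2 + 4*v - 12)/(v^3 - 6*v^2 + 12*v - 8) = (v^3 + 7*v^2 + 4*v - 12)/(v^3 - 6*v^2 + 12*v - 8)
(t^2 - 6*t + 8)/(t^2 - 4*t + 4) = (t - 4)/(t - 2)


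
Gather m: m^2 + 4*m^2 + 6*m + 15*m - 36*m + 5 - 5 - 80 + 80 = 5*m^2 - 15*m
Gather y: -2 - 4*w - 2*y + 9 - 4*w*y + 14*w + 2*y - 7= -4*w*y + 10*w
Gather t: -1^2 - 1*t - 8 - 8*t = -9*t - 9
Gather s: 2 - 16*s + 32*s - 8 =16*s - 6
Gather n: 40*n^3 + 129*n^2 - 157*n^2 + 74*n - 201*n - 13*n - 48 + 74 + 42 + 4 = 40*n^3 - 28*n^2 - 140*n + 72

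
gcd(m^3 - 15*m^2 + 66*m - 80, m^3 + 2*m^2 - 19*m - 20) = 1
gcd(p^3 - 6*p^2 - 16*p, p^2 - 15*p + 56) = p - 8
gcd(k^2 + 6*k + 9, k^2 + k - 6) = k + 3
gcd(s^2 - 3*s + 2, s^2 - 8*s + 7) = s - 1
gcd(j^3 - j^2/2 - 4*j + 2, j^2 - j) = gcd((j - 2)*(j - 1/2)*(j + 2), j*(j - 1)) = 1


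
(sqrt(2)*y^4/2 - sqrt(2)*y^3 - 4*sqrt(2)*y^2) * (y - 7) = sqrt(2)*y^5/2 - 9*sqrt(2)*y^4/2 + 3*sqrt(2)*y^3 + 28*sqrt(2)*y^2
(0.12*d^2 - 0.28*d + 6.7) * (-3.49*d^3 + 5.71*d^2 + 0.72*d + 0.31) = -0.4188*d^5 + 1.6624*d^4 - 24.8954*d^3 + 38.0926*d^2 + 4.7372*d + 2.077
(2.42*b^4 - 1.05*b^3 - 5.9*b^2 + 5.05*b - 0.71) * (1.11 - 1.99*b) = -4.8158*b^5 + 4.7757*b^4 + 10.5755*b^3 - 16.5985*b^2 + 7.0184*b - 0.7881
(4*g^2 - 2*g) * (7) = 28*g^2 - 14*g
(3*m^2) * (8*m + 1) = 24*m^3 + 3*m^2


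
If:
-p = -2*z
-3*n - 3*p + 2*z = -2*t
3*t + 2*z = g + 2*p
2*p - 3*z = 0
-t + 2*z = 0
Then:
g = 0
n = 0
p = 0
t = 0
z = 0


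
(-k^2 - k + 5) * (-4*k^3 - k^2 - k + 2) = 4*k^5 + 5*k^4 - 18*k^3 - 6*k^2 - 7*k + 10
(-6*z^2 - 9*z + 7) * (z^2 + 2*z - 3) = -6*z^4 - 21*z^3 + 7*z^2 + 41*z - 21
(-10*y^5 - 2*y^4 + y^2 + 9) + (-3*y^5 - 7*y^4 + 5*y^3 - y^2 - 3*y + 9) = -13*y^5 - 9*y^4 + 5*y^3 - 3*y + 18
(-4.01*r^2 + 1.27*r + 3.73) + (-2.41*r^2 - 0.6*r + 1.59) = -6.42*r^2 + 0.67*r + 5.32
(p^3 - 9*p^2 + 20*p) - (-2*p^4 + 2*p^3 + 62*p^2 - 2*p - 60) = 2*p^4 - p^3 - 71*p^2 + 22*p + 60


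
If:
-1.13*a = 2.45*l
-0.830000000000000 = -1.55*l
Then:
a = -1.16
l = 0.54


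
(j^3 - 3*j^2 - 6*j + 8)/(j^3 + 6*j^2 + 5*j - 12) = (j^2 - 2*j - 8)/(j^2 + 7*j + 12)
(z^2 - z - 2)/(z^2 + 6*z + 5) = (z - 2)/(z + 5)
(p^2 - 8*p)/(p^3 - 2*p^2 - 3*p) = (8 - p)/(-p^2 + 2*p + 3)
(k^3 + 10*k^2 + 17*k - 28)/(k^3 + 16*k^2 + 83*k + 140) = (k - 1)/(k + 5)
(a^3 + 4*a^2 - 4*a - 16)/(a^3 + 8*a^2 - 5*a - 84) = (a^2 - 4)/(a^2 + 4*a - 21)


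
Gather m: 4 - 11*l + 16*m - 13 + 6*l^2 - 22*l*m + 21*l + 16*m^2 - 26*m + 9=6*l^2 + 10*l + 16*m^2 + m*(-22*l - 10)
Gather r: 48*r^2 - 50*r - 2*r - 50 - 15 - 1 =48*r^2 - 52*r - 66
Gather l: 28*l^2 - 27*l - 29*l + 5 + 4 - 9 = 28*l^2 - 56*l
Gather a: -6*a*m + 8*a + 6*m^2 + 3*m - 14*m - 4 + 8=a*(8 - 6*m) + 6*m^2 - 11*m + 4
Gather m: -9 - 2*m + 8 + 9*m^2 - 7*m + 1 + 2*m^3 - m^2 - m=2*m^3 + 8*m^2 - 10*m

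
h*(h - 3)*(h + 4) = h^3 + h^2 - 12*h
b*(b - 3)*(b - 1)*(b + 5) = b^4 + b^3 - 17*b^2 + 15*b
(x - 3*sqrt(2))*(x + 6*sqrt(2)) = x^2 + 3*sqrt(2)*x - 36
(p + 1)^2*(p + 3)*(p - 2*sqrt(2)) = p^4 - 2*sqrt(2)*p^3 + 5*p^3 - 10*sqrt(2)*p^2 + 7*p^2 - 14*sqrt(2)*p + 3*p - 6*sqrt(2)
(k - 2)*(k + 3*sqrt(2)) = k^2 - 2*k + 3*sqrt(2)*k - 6*sqrt(2)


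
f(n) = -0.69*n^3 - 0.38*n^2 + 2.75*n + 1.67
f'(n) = -2.07*n^2 - 0.76*n + 2.75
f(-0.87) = -0.56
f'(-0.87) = 1.84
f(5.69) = -122.10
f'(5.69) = -68.59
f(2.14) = -0.95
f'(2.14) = -8.36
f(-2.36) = 2.13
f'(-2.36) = -6.99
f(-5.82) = 108.82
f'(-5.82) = -62.94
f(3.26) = -17.31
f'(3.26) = -21.73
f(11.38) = -1033.14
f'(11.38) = -273.97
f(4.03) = -38.58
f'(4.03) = -33.93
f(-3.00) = 8.63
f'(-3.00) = -13.60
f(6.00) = -144.55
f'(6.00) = -76.33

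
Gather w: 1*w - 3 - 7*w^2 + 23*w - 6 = -7*w^2 + 24*w - 9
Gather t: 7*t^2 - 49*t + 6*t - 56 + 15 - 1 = 7*t^2 - 43*t - 42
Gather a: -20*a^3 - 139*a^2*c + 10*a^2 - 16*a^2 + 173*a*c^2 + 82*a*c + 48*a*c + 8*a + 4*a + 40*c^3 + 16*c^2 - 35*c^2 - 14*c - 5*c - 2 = -20*a^3 + a^2*(-139*c - 6) + a*(173*c^2 + 130*c + 12) + 40*c^3 - 19*c^2 - 19*c - 2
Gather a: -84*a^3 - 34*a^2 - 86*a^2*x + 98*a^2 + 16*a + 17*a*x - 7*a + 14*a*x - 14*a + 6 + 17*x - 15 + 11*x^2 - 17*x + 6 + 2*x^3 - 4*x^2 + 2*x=-84*a^3 + a^2*(64 - 86*x) + a*(31*x - 5) + 2*x^3 + 7*x^2 + 2*x - 3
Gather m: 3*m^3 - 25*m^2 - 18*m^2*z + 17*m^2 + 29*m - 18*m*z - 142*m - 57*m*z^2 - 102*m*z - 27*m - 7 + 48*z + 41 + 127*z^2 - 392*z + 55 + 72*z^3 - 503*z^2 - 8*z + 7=3*m^3 + m^2*(-18*z - 8) + m*(-57*z^2 - 120*z - 140) + 72*z^3 - 376*z^2 - 352*z + 96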